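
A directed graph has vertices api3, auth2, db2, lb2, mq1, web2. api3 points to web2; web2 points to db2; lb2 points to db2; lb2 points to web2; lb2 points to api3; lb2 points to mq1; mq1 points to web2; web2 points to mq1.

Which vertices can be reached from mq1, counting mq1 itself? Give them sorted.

Start at mq1.
Its neighbours: web2.
Then their neighbours: db2.
Nothing further is reachable.

db2, mq1, web2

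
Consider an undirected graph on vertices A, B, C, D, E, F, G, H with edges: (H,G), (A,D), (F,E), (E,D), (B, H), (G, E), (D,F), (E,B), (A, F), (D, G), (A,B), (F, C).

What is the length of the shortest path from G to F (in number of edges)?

Distance 0: G.
Distance 1: D, E, H.
Distance 2: A, B, F — contains F.

2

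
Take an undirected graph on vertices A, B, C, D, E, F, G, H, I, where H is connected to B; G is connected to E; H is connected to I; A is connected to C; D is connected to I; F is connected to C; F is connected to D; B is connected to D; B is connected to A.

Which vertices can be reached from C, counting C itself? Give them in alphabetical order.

Start at C.
Its neighbours: A, F.
Then their neighbours: B, D.
Then next layer: H, I.
Nothing further is reachable.

A, B, C, D, F, H, I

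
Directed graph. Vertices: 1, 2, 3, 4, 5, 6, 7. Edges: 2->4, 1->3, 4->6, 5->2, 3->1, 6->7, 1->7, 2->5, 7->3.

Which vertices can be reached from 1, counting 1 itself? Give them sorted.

Start at 1.
Its neighbours: 3, 7.
Nothing further is reachable.

1, 3, 7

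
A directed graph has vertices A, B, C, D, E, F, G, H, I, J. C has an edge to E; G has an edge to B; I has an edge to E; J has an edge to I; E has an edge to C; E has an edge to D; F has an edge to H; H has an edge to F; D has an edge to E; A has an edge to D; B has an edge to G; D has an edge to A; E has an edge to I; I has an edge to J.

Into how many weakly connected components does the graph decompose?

From A: component {A, C, D, E, I, J}.
From B: component {B, G}.
From F: component {F, H}.
That's 3 components.

3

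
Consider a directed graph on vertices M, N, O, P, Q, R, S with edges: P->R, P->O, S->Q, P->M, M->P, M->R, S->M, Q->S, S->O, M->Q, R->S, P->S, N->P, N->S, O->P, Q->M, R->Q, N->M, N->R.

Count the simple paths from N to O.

N→M→P→O
N→M→P→R→Q→S→O
N→M→P→R→S→O
N→M→P→S→O
N→M→Q→S→O
N→M→R→Q→S→O
N→M→R→S→O
N→P→M→Q→S→O
... and 16 more.

24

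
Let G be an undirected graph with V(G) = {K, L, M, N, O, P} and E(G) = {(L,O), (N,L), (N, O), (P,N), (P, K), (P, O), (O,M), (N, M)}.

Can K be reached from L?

Explore from L.
Distance 1: reach N, O.
Distance 2: reach M, P.
Distance 3: reach K.
Found K.

Yes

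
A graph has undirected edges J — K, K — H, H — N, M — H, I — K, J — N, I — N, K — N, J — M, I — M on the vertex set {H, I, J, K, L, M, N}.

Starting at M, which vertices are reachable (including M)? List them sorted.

H, I, J, K, M, N

Start at M.
Its neighbours: H, I, J.
Then their neighbours: K, N.
Nothing further is reachable.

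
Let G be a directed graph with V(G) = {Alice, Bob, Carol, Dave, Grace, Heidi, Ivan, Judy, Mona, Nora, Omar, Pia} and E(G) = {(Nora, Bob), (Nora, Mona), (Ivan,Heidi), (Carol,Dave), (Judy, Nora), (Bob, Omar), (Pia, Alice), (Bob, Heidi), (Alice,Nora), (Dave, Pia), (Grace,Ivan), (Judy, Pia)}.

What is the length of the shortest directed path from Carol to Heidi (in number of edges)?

Distance 0: Carol.
Distance 1: Dave.
Distance 2: Pia.
Distance 3: Alice.
Distance 4: Nora.
Distance 5: Bob, Mona.
Distance 6: Heidi, Omar — contains Heidi.

6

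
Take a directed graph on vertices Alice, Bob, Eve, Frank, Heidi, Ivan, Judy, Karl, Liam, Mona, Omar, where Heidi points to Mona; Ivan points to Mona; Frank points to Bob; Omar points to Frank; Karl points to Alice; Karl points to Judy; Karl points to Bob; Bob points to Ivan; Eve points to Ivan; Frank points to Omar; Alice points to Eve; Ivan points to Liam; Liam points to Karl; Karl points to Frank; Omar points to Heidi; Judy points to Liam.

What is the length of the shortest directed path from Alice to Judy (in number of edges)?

Distance 0: Alice.
Distance 1: Eve.
Distance 2: Ivan.
Distance 3: Liam, Mona.
Distance 4: Karl.
Distance 5: Bob, Frank, Judy — contains Judy.

5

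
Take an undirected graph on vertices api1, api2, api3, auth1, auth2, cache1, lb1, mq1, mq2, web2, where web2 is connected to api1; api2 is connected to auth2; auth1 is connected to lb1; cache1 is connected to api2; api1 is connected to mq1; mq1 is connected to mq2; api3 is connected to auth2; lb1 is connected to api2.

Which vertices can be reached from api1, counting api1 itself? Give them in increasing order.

Start at api1.
Its neighbours: mq1, web2.
Then their neighbours: mq2.
Nothing further is reachable.

api1, mq1, mq2, web2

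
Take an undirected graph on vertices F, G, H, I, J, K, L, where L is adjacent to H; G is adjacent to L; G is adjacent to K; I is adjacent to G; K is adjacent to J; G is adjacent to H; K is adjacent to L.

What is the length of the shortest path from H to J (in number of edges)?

Distance 0: H.
Distance 1: G, L.
Distance 2: I, K.
Distance 3: J — contains J.

3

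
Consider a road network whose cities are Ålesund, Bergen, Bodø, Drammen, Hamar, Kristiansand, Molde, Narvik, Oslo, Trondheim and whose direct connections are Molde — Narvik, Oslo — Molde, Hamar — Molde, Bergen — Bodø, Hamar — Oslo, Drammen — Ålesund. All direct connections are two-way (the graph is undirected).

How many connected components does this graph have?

From Ålesund: component {Ålesund, Drammen}.
From Bergen: component {Bergen, Bodø}.
From Hamar: component {Hamar, Molde, Narvik, Oslo}.
From Kristiansand: component {Kristiansand}.
From Trondheim: component {Trondheim}.
That's 5 components.

5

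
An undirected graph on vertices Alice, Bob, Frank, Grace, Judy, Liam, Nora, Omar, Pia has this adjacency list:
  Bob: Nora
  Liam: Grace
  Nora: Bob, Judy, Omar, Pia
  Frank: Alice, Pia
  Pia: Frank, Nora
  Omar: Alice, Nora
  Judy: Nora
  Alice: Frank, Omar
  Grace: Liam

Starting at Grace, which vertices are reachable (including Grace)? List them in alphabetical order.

Grace, Liam

Start at Grace.
Its neighbours: Liam.
Nothing further is reachable.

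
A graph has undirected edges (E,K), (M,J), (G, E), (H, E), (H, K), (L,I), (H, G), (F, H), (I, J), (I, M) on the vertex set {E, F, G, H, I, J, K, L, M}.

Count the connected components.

2

From E: component {E, F, G, H, K}.
From I: component {I, J, L, M}.
That's 2 components.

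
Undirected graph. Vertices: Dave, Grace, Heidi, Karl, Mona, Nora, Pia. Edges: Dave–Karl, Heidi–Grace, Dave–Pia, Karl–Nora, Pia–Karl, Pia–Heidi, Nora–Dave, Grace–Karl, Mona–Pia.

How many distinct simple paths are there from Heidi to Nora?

7

Heidi–Grace–Karl–Dave–Nora
Heidi–Grace–Karl–Nora
Heidi–Grace–Karl–Pia–Dave–Nora
Heidi–Pia–Dave–Karl–Nora
Heidi–Pia–Dave–Nora
Heidi–Pia–Karl–Dave–Nora
Heidi–Pia–Karl–Nora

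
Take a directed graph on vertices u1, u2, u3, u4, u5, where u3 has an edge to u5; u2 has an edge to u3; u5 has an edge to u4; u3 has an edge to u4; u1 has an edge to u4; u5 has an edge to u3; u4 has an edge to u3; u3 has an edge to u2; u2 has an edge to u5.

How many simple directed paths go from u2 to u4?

u2→u3→u4
u2→u3→u5→u4
u2→u5→u3→u4
u2→u5→u4

4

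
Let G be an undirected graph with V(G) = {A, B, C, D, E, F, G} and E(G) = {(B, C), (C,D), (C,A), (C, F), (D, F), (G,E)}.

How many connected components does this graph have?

2

From A: component {A, B, C, D, F}.
From E: component {E, G}.
That's 2 components.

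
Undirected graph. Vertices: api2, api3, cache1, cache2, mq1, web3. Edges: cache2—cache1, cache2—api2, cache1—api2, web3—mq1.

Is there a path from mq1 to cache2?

Explore from mq1.
Distance 1: reach web3.
The search is exhausted without reaching cache2; it lies in a different component.

No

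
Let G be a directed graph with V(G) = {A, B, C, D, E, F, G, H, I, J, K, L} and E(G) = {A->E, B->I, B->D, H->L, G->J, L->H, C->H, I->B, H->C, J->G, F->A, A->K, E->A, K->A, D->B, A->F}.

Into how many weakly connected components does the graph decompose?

From A: component {A, E, F, K}.
From B: component {B, D, I}.
From C: component {C, H, L}.
From G: component {G, J}.
That's 4 components.

4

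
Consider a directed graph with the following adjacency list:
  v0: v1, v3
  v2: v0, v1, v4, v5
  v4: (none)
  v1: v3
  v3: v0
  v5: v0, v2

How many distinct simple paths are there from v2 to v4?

v2→v4

1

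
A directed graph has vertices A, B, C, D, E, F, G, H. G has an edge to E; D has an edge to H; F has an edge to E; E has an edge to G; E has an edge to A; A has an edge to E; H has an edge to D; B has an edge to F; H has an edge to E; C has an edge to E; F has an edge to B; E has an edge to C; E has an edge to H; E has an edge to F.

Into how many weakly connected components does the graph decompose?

From A: component {A, B, C, D, E, F, G, H}.
That's 1 component.

1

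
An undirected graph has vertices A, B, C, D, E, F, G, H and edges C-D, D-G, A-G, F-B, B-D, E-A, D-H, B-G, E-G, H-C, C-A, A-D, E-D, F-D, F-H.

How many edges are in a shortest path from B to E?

Distance 0: B.
Distance 1: D, F, G.
Distance 2: A, C, E, H — contains E.

2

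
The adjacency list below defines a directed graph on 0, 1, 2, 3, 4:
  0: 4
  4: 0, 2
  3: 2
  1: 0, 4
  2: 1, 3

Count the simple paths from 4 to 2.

4→2

1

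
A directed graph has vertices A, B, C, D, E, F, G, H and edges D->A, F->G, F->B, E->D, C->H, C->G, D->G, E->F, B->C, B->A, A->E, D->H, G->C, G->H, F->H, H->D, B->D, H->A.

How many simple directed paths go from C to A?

4

C→G→H→A
C→G→H→D→A
C→H→A
C→H→D→A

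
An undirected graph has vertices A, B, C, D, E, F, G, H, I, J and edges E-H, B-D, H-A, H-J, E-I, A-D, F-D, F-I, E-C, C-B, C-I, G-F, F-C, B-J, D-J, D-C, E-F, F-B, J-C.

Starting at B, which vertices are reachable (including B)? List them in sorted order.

Start at B.
Its neighbours: C, D, F, J.
Then their neighbours: A, E, G, H, I.
Every vertex is now reached.

A, B, C, D, E, F, G, H, I, J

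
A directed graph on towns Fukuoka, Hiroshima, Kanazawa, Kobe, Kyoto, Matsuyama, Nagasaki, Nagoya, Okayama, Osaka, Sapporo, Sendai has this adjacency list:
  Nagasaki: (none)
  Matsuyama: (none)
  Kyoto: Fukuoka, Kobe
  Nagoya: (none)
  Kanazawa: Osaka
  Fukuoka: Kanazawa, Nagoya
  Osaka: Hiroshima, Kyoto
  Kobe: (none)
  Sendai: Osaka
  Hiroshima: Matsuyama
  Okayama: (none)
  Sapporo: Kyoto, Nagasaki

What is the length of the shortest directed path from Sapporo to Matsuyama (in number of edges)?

6

Distance 0: Sapporo.
Distance 1: Kyoto, Nagasaki.
Distance 2: Fukuoka, Kobe.
Distance 3: Kanazawa, Nagoya.
Distance 4: Osaka.
Distance 5: Hiroshima.
Distance 6: Matsuyama — contains Matsuyama.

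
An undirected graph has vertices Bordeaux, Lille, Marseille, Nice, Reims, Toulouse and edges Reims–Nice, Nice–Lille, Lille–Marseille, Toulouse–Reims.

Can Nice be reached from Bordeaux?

No

Bordeaux has no edges, so nothing is reachable from it.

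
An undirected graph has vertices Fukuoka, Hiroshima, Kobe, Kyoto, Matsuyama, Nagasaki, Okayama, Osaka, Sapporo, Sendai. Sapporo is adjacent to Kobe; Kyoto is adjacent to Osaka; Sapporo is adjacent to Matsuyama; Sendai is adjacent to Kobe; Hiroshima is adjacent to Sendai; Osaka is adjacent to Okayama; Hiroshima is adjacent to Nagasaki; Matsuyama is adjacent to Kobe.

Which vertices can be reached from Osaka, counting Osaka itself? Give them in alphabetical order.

Kyoto, Okayama, Osaka

Start at Osaka.
Its neighbours: Kyoto, Okayama.
Nothing further is reachable.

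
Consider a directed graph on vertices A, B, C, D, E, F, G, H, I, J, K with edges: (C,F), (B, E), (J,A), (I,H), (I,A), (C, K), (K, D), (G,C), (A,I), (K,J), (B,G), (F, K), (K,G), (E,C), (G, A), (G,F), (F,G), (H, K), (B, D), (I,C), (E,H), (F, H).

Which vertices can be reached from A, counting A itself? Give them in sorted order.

A, C, D, F, G, H, I, J, K

Start at A.
Its neighbours: I.
Then their neighbours: C, H.
Then next layer: F, K.
Then next layer: D, G, J.
Nothing further is reachable.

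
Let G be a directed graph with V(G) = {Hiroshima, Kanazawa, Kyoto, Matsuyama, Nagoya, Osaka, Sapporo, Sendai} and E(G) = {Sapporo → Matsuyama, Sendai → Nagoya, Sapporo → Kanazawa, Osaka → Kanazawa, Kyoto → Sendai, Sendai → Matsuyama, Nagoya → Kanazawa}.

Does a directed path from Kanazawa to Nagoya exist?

No

Kanazawa has no outgoing edges, so nothing is reachable from it.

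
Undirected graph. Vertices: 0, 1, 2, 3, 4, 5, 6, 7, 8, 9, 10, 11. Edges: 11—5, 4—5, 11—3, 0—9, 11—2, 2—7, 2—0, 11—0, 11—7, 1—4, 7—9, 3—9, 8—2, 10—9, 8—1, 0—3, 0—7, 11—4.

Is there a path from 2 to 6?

Explore from 2.
Distance 1: reach 0, 7, 8, 11.
Distance 2: reach 1, 3, 4, 5, 9.
Distance 3: reach 10.
The search is exhausted without reaching 6; it lies in a different component.

No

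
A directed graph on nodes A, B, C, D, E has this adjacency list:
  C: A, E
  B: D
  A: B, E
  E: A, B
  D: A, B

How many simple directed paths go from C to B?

4

C→A→B
C→A→E→B
C→E→A→B
C→E→B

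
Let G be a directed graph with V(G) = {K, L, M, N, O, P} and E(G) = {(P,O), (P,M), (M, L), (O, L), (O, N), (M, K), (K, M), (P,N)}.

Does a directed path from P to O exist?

Yes

Explore from P.
Distance 1: reach M, N, O.
Found O.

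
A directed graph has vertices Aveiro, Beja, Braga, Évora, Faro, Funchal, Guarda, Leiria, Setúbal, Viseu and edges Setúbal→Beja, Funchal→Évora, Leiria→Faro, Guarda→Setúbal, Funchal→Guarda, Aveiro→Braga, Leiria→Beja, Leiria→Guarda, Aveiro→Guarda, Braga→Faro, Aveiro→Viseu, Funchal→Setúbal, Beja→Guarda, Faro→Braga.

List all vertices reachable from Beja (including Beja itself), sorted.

Start at Beja.
Its neighbours: Guarda.
Then their neighbours: Setúbal.
Nothing further is reachable.

Beja, Guarda, Setúbal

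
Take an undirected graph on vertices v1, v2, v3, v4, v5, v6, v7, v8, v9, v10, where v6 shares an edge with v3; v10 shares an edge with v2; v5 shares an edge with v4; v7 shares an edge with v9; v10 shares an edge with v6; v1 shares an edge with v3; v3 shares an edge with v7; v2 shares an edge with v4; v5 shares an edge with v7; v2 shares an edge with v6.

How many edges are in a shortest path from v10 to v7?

Distance 0: v10.
Distance 1: v2, v6.
Distance 2: v3, v4.
Distance 3: v1, v5, v7 — contains v7.

3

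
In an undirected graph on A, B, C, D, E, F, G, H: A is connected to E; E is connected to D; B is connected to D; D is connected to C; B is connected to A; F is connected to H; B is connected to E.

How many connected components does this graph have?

3

From A: component {A, B, C, D, E}.
From F: component {F, H}.
From G: component {G}.
That's 3 components.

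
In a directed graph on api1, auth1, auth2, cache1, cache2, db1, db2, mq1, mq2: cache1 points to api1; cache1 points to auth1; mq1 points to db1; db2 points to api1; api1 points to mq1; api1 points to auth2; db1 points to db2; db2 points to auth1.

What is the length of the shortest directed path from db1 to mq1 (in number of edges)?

3

Distance 0: db1.
Distance 1: db2.
Distance 2: api1, auth1.
Distance 3: auth2, mq1 — contains mq1.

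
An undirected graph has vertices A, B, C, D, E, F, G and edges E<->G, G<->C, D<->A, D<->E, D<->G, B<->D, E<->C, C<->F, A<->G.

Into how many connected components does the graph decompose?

1

From A: component {A, B, C, D, E, F, G}.
That's 1 component.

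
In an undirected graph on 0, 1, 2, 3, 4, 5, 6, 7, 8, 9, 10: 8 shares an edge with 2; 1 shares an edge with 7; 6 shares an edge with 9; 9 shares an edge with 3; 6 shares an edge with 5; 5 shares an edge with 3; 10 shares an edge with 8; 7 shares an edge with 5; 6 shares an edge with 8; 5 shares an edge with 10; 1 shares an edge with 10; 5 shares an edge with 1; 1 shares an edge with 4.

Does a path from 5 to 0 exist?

Explore from 5.
Distance 1: reach 1, 3, 6, 7, 10.
Distance 2: reach 4, 8, 9.
Distance 3: reach 2.
The search is exhausted without reaching 0; it lies in a different component.

No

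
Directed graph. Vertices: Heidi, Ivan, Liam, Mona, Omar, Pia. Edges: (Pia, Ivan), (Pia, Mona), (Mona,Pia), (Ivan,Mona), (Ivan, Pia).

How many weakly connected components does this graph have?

From Heidi: component {Heidi}.
From Ivan: component {Ivan, Mona, Pia}.
From Liam: component {Liam}.
From Omar: component {Omar}.
That's 4 components.

4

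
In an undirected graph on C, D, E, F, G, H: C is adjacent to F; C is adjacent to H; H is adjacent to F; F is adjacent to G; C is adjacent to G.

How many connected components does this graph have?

From C: component {C, F, G, H}.
From D: component {D}.
From E: component {E}.
That's 3 components.

3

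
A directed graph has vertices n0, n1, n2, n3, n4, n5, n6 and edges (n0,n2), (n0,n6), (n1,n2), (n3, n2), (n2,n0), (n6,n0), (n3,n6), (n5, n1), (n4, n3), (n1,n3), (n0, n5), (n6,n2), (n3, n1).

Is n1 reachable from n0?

Explore from n0.
Distance 1: reach n2, n5, n6.
Distance 2: reach n1.
Found n1.

Yes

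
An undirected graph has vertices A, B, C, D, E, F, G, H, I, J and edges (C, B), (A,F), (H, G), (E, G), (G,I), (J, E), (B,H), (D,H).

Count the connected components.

2

From A: component {A, F}.
From B: component {B, C, D, E, G, H, I, J}.
That's 2 components.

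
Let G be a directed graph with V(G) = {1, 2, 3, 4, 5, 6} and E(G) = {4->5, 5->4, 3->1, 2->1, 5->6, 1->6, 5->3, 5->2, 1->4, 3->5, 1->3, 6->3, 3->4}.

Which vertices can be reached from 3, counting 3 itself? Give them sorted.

Start at 3.
Its neighbours: 1, 4, 5.
Then their neighbours: 2, 6.
Every vertex is now reached.

1, 2, 3, 4, 5, 6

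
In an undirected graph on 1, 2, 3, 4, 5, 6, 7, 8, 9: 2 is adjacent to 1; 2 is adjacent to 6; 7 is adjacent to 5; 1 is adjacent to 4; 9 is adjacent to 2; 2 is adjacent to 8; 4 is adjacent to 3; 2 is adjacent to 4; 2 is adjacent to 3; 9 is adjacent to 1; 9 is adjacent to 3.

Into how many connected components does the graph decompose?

2

From 1: component {1, 2, 3, 4, 6, 8, 9}.
From 5: component {5, 7}.
That's 2 components.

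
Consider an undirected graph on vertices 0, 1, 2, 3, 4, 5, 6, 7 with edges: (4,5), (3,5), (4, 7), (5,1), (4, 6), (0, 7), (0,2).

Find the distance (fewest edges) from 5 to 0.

3

Distance 0: 5.
Distance 1: 1, 3, 4.
Distance 2: 6, 7.
Distance 3: 0 — contains 0.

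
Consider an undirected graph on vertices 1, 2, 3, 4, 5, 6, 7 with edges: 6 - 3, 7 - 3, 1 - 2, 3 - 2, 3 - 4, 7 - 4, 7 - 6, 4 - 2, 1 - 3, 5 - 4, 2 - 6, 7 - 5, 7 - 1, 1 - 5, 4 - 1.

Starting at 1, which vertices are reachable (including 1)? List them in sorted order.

Start at 1.
Its neighbours: 2, 3, 4, 5, 7.
Then their neighbours: 6.
Every vertex is now reached.

1, 2, 3, 4, 5, 6, 7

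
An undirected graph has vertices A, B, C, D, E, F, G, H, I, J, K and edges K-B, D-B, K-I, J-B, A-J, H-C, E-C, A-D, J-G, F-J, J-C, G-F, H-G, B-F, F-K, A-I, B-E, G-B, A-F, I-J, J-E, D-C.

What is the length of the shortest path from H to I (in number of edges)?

3

Distance 0: H.
Distance 1: C, G.
Distance 2: B, D, E, F, J.
Distance 3: A, I, K — contains I.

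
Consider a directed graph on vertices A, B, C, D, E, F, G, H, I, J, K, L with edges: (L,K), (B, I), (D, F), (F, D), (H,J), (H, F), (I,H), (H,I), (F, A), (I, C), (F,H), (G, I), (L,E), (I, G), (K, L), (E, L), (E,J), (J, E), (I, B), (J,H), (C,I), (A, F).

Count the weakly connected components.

From A: component {A, B, C, D, E, F, G, H, I, J, K, L}.
That's 1 component.

1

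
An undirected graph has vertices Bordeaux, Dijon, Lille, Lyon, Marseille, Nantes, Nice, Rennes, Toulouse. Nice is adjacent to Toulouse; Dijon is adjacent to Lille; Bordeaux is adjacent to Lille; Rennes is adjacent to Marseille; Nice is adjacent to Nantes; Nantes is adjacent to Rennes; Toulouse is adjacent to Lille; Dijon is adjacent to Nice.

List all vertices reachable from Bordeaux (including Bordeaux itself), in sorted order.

Start at Bordeaux.
Its neighbours: Lille.
Then their neighbours: Dijon, Toulouse.
Then next layer: Nice.
Then next layer: Nantes.
Then next layer: Rennes.
Then next layer: Marseille.
Nothing further is reachable.

Bordeaux, Dijon, Lille, Marseille, Nantes, Nice, Rennes, Toulouse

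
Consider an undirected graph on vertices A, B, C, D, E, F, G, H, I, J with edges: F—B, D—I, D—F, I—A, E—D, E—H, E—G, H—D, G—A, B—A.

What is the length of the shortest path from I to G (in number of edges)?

Distance 0: I.
Distance 1: A, D.
Distance 2: B, E, F, G, H — contains G.

2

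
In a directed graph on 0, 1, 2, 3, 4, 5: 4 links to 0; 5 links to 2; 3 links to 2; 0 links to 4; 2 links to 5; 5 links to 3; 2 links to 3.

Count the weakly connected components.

From 0: component {0, 4}.
From 1: component {1}.
From 2: component {2, 3, 5}.
That's 3 components.

3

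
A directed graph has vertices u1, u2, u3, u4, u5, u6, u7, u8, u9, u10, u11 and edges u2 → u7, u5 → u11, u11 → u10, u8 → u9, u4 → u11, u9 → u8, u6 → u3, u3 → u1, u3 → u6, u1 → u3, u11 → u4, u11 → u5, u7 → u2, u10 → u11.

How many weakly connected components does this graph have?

4

From u1: component {u1, u3, u6}.
From u2: component {u2, u7}.
From u4: component {u4, u5, u10, u11}.
From u8: component {u8, u9}.
That's 4 components.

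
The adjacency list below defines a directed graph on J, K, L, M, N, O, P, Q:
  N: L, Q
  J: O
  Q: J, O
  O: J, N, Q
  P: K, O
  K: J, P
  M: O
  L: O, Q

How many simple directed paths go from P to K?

1

P→K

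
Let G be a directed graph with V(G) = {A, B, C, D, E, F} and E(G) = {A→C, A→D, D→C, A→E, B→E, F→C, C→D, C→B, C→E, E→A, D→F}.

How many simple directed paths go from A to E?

A→C→B→E
A→C→E
A→D→C→B→E
A→D→C→E
A→D→F→C→B→E
A→D→F→C→E
A→E

7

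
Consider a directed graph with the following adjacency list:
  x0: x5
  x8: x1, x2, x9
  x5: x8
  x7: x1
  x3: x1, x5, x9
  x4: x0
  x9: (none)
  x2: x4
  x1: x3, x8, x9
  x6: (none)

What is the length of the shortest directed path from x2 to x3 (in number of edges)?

Distance 0: x2.
Distance 1: x4.
Distance 2: x0.
Distance 3: x5.
Distance 4: x8.
Distance 5: x1, x9.
Distance 6: x3 — contains x3.

6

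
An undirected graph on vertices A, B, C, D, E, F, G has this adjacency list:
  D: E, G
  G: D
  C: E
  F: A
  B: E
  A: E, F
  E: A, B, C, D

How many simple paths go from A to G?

1

A–E–D–G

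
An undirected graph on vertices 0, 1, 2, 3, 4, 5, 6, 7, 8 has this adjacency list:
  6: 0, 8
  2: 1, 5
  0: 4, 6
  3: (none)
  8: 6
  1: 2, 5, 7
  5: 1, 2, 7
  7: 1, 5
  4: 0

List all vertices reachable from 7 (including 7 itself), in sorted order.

Start at 7.
Its neighbours: 1, 5.
Then their neighbours: 2.
Nothing further is reachable.

1, 2, 5, 7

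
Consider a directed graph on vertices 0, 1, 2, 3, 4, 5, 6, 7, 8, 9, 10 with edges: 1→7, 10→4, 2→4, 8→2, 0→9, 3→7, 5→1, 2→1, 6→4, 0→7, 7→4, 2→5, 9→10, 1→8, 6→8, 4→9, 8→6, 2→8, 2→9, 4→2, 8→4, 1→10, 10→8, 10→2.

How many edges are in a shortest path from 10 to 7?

Distance 0: 10.
Distance 1: 2, 4, 8.
Distance 2: 1, 5, 6, 9.
Distance 3: 7 — contains 7.

3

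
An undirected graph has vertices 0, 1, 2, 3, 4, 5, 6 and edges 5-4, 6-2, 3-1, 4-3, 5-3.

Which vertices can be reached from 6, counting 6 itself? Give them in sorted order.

Start at 6.
Its neighbours: 2.
Nothing further is reachable.

2, 6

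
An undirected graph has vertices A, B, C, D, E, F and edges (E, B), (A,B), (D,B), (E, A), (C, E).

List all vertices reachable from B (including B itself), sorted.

Start at B.
Its neighbours: A, D, E.
Then their neighbours: C.
Nothing further is reachable.

A, B, C, D, E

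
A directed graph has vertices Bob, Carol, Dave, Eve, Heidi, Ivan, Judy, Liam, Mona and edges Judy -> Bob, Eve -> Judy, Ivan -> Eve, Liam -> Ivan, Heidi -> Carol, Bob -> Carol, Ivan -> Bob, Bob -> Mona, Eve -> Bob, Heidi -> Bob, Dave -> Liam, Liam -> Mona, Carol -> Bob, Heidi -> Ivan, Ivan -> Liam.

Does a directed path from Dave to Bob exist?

Yes

Explore from Dave.
Distance 1: reach Liam.
Distance 2: reach Ivan, Mona.
Distance 3: reach Bob, Eve.
Found Bob.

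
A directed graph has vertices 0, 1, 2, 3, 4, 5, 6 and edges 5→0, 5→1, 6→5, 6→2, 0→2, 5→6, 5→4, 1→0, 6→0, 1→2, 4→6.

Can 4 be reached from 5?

Explore from 5.
Distance 1: reach 0, 1, 4, 6.
Found 4.

Yes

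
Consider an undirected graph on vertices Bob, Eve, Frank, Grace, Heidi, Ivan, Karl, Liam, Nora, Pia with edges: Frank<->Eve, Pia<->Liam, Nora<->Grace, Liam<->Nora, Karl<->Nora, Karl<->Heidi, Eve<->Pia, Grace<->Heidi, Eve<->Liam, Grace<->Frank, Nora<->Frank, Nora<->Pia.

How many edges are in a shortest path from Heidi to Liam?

Distance 0: Heidi.
Distance 1: Grace, Karl.
Distance 2: Frank, Nora.
Distance 3: Eve, Liam, Pia — contains Liam.

3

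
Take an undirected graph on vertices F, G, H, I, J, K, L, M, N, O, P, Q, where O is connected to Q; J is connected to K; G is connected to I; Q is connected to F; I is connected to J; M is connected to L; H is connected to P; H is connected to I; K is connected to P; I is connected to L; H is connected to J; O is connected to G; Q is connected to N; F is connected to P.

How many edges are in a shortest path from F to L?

Distance 0: F.
Distance 1: P, Q.
Distance 2: H, K, N, O.
Distance 3: G, I, J.
Distance 4: L — contains L.

4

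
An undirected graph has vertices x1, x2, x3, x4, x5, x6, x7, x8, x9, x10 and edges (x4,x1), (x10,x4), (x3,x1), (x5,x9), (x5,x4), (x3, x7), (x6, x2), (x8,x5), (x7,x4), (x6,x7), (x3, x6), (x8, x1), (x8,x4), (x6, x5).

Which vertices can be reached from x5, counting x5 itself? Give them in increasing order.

x1, x2, x3, x4, x5, x6, x7, x8, x9, x10

Start at x5.
Its neighbours: x4, x6, x8, x9.
Then their neighbours: x1, x2, x3, x7, x10.
Every vertex is now reached.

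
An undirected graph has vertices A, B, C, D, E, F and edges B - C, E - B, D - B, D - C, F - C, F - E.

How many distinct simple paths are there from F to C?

F–C
F–E–B–C
F–E–B–D–C

3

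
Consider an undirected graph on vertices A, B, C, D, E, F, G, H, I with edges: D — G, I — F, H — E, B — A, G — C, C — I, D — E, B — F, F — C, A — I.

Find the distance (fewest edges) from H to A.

6

Distance 0: H.
Distance 1: E.
Distance 2: D.
Distance 3: G.
Distance 4: C.
Distance 5: F, I.
Distance 6: A, B — contains A.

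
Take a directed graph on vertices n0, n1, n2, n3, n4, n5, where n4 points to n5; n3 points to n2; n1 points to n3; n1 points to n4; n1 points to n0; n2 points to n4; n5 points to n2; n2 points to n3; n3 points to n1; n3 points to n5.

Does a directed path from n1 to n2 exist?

Explore from n1.
Distance 1: reach n0, n3, n4.
Distance 2: reach n2, n5.
Found n2.

Yes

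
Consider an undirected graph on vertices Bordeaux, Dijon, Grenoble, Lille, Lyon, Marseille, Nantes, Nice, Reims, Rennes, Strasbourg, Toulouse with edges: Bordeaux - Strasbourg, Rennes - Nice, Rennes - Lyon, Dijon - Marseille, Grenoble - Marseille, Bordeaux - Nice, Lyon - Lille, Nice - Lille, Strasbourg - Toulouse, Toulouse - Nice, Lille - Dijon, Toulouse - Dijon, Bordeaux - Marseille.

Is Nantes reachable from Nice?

No

Explore from Nice.
Distance 1: reach Bordeaux, Lille, Rennes, Toulouse.
Distance 2: reach Dijon, Lyon, Marseille, Strasbourg.
Distance 3: reach Grenoble.
The search is exhausted without reaching Nantes; it lies in a different component.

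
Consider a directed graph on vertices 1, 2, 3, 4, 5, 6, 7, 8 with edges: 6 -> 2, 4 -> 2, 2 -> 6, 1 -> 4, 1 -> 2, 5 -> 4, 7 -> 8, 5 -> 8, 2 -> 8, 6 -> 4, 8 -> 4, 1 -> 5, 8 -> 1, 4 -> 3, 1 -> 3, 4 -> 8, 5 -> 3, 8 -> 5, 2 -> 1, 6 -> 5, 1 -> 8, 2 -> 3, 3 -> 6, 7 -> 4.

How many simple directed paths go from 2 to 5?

2→1→3→6→4→8→5
2→1→3→6→5
2→1→4→3→6→5
2→1→4→8→5
2→1→5
2→1→8→4→3→6→5
2→1→8→5
2→3→6→4→8→1→5
... and 10 more.

18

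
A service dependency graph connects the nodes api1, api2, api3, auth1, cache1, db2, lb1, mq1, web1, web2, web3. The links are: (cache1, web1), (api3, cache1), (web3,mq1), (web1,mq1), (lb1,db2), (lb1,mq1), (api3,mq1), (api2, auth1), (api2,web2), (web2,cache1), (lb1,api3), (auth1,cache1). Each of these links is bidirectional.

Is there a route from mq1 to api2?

Yes

Explore from mq1.
Distance 1: reach api3, lb1, web1, web3.
Distance 2: reach cache1, db2.
Distance 3: reach auth1, web2.
Distance 4: reach api2.
Found api2.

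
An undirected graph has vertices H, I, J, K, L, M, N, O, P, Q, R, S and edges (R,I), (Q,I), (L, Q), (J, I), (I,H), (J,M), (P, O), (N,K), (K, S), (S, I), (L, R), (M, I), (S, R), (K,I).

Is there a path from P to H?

Explore from P.
Distance 1: reach O.
The search is exhausted without reaching H; it lies in a different component.

No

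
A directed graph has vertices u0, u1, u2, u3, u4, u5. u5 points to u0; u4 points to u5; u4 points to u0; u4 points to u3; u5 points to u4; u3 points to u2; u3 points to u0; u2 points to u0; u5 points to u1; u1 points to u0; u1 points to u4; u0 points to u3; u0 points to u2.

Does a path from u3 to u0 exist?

Explore from u3.
Distance 1: reach u0, u2.
Found u0.

Yes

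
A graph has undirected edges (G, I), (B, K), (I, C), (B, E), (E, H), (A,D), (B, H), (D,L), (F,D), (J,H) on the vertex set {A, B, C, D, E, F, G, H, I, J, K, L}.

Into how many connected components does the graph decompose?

3

From A: component {A, D, F, L}.
From B: component {B, E, H, J, K}.
From C: component {C, G, I}.
That's 3 components.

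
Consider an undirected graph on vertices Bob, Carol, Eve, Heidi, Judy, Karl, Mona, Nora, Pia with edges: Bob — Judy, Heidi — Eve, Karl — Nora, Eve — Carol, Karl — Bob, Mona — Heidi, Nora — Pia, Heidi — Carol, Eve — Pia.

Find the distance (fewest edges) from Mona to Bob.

Distance 0: Mona.
Distance 1: Heidi.
Distance 2: Carol, Eve.
Distance 3: Pia.
Distance 4: Nora.
Distance 5: Karl.
Distance 6: Bob — contains Bob.

6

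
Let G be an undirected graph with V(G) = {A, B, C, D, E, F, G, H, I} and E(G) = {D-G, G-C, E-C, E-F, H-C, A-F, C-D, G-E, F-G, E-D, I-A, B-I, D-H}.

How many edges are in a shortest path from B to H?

6

Distance 0: B.
Distance 1: I.
Distance 2: A.
Distance 3: F.
Distance 4: E, G.
Distance 5: C, D.
Distance 6: H — contains H.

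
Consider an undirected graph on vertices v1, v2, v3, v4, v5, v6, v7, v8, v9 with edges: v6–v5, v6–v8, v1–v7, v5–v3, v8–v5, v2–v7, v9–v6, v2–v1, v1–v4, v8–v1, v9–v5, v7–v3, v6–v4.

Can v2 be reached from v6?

Explore from v6.
Distance 1: reach v4, v5, v8, v9.
Distance 2: reach v1, v3.
Distance 3: reach v2, v7.
Found v2.

Yes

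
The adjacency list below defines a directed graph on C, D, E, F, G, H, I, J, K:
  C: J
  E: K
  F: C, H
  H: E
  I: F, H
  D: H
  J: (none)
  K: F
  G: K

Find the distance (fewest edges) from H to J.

5

Distance 0: H.
Distance 1: E.
Distance 2: K.
Distance 3: F.
Distance 4: C.
Distance 5: J — contains J.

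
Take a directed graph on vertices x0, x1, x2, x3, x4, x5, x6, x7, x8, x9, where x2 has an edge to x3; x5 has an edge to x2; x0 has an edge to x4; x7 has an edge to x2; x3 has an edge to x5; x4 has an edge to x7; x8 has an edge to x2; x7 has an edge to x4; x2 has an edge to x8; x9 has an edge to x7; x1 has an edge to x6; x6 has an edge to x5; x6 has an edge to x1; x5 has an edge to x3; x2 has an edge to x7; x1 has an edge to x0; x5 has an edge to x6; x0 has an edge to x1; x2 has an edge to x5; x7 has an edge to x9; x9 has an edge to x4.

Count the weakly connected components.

From x0: component {x0, x1, x2, x3, x4, x5, x6, x7, x8, x9}.
That's 1 component.

1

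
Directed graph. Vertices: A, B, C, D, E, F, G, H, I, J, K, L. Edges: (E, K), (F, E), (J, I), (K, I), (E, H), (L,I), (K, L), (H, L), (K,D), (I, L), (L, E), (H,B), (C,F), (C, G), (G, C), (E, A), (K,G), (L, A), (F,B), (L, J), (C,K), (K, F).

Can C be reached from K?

Yes

Explore from K.
Distance 1: reach D, F, G, I, L.
Distance 2: reach A, B, C, E, J.
Found C.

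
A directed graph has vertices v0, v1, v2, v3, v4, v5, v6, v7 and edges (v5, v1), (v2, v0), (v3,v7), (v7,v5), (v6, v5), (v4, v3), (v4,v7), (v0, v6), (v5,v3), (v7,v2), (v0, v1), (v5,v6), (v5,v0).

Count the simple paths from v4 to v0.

v4→v3→v7→v2→v0
v4→v3→v7→v5→v0
v4→v7→v2→v0
v4→v7→v5→v0

4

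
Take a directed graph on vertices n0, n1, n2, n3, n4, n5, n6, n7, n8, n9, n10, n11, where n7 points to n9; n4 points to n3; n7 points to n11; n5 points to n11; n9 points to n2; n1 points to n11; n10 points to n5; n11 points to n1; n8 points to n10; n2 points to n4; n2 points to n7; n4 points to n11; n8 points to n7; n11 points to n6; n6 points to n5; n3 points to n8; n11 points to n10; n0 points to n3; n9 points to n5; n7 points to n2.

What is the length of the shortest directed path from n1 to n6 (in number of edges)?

Distance 0: n1.
Distance 1: n11.
Distance 2: n6, n10 — contains n6.

2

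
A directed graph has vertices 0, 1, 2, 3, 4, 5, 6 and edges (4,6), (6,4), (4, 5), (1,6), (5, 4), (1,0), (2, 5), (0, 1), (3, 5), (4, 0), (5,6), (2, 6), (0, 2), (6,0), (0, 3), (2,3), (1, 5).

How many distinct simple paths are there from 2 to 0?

10

2→3→5→4→0
2→3→5→4→6→0
2→3→5→6→0
2→3→5→6→4→0
2→5→4→0
2→5→4→6→0
2→5→6→0
2→5→6→4→0
2→6→0
2→6→4→0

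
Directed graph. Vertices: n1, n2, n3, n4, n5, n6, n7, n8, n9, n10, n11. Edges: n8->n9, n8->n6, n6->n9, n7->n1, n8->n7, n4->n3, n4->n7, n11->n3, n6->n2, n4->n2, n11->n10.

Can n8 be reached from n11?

No

Explore from n11.
Distance 1: reach n3, n10.
The search from n11 is exhausted; no directed path reaches n8.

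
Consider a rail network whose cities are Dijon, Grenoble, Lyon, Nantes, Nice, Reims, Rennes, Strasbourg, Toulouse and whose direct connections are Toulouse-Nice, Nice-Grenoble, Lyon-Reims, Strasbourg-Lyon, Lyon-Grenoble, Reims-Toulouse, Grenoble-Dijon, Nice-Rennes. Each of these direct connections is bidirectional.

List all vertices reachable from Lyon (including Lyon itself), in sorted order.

Start at Lyon.
Its neighbours: Grenoble, Reims, Strasbourg.
Then their neighbours: Dijon, Nice, Toulouse.
Then next layer: Rennes.
Nothing further is reachable.

Dijon, Grenoble, Lyon, Nice, Reims, Rennes, Strasbourg, Toulouse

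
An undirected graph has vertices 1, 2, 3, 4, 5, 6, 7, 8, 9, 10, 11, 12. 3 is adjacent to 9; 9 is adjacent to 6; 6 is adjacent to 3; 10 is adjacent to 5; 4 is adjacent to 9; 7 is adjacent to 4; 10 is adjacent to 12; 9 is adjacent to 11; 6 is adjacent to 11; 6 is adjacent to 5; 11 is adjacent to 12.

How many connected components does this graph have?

4

From 1: component {1}.
From 2: component {2}.
From 3: component {3, 4, 5, 6, 7, 9, 10, 11, 12}.
From 8: component {8}.
That's 4 components.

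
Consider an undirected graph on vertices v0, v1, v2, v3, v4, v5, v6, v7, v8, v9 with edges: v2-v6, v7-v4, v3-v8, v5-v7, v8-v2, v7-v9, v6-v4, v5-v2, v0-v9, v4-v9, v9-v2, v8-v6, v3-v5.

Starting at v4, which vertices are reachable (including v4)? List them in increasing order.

Start at v4.
Its neighbours: v6, v7, v9.
Then their neighbours: v0, v2, v5, v8.
Then next layer: v3.
Nothing further is reachable.

v0, v2, v3, v4, v5, v6, v7, v8, v9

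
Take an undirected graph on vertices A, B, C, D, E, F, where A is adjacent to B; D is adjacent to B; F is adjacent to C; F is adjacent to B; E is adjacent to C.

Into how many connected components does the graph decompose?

1

From A: component {A, B, C, D, E, F}.
That's 1 component.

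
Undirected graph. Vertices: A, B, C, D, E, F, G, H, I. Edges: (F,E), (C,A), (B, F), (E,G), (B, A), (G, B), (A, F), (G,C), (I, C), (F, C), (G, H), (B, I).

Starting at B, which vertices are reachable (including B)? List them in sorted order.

Start at B.
Its neighbours: A, F, G, I.
Then their neighbours: C, E, H.
Nothing further is reachable.

A, B, C, E, F, G, H, I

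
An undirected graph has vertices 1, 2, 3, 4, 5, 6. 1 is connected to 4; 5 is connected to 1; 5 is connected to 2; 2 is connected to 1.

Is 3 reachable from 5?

No

Explore from 5.
Distance 1: reach 1, 2.
Distance 2: reach 4.
The search is exhausted without reaching 3; it lies in a different component.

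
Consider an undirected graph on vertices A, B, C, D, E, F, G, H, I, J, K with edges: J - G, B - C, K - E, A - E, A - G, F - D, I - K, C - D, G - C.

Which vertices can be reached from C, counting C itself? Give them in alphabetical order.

A, B, C, D, E, F, G, I, J, K

Start at C.
Its neighbours: B, D, G.
Then their neighbours: A, F, J.
Then next layer: E.
Then next layer: K.
Then next layer: I.
Nothing further is reachable.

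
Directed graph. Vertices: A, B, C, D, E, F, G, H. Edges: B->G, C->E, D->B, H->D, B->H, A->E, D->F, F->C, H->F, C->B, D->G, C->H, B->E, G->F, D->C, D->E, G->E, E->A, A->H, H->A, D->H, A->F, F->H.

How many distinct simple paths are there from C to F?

28

C→B→E→A→F
C→B→E→A→H→D→F
C→B→E→A→H→D→G→F
C→B→E→A→H→F
C→B→G→E→A→F
C→B→G→E→A→H→D→F
C→B→G→E→A→H→F
C→B→G→F
... and 20 more.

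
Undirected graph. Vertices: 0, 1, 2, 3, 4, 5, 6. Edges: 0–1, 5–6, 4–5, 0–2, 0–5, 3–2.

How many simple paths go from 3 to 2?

1

3–2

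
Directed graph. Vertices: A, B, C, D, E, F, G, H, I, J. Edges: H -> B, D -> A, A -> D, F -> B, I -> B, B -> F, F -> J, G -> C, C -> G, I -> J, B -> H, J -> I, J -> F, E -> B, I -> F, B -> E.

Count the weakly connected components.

3

From A: component {A, D}.
From B: component {B, E, F, H, I, J}.
From C: component {C, G}.
That's 3 components.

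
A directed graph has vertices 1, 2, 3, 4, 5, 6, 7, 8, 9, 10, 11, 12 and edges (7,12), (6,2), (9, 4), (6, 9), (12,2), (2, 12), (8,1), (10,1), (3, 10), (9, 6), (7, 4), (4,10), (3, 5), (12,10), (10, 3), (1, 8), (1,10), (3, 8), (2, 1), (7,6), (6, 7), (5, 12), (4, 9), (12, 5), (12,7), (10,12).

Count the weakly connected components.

2

From 1: component {1, 2, 3, 4, 5, 6, 7, 8, 9, 10, 12}.
From 11: component {11}.
That's 2 components.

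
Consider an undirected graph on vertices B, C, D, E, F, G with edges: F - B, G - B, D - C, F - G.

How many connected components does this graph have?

3

From B: component {B, F, G}.
From C: component {C, D}.
From E: component {E}.
That's 3 components.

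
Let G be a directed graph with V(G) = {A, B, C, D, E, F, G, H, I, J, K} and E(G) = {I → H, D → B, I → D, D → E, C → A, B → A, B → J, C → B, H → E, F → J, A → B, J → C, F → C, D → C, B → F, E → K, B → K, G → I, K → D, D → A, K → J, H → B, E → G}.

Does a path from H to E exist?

Explore from H.
Distance 1: reach B, E.
Found E.

Yes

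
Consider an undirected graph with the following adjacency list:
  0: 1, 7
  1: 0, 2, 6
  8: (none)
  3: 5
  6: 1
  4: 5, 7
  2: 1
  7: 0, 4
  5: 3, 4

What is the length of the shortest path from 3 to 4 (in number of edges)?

Distance 0: 3.
Distance 1: 5.
Distance 2: 4 — contains 4.

2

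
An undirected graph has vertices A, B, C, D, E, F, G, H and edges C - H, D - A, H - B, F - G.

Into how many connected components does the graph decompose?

4

From A: component {A, D}.
From B: component {B, C, H}.
From E: component {E}.
From F: component {F, G}.
That's 4 components.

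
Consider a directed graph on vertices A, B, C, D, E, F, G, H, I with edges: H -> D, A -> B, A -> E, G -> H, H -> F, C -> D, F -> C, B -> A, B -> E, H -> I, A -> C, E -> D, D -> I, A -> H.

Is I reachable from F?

Explore from F.
Distance 1: reach C.
Distance 2: reach D.
Distance 3: reach I.
Found I.

Yes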